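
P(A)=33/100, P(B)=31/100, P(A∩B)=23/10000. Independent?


P(A)×P(B) = 1023/10000
P(A∩B) = 23/10000
Not equal → NOT independent

No, not independent


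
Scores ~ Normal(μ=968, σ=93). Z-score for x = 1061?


z = (x - μ)/σ = (1061 - 968)/93 = 1.0

z = 1.0


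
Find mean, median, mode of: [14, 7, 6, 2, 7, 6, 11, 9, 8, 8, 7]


Sorted: [2, 6, 6, 7, 7, 7, 8, 8, 9, 11, 14]
Mean = 85/11
Median = 7
Freq: {14: 1, 7: 3, 6: 2, 2: 1, 11: 1, 9: 1, 8: 2}
Mode: [7]

Mean=85/11, Median=7, Mode=7


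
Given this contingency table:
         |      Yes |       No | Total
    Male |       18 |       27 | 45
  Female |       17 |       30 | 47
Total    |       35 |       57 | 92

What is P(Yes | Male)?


P(Yes | Male) = 18/(18+27) = 18/45 = 2/5

P(Yes|Male) = 2/5 ≈ 40.00%


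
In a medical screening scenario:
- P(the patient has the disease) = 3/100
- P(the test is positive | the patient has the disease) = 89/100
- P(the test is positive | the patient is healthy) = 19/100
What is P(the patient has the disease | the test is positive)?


Using Bayes' theorem:
P(A|B) = P(B|A)·P(A) / P(B)

P(the test is positive) = 89/100 × 3/100 + 19/100 × 97/100
= 267/10000 + 1843/10000 = 211/1000

P(the patient has the disease|the test is positive) = (267/10000) / (211/1000) = 267/2110

P(the patient has the disease|the test is positive) = 267/2110 ≈ 12.65%


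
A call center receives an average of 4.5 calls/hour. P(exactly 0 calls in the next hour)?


Poisson(λ=4.5): P(X=0) = e^(-λ)×λ^k/k!
= e^(-4.5) × 4.5^0 / 0!
≈ 0.01110899654 × 1 / 1 ≈ 0.011109

P(X=0) ≈ 0.011109 ≈ 1.11%


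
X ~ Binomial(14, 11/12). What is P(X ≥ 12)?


P(X ≥ 12) = Σ P(X=i) for i=12..14
P(X=12) = 285596982281611/1283918464548864
P(X=13) = 241658985007517/641959232274432
P(X=14) = 379749833583241/1283918464548864
Sum = 191444130979981/213986410758144

P(X ≥ 12) = 191444130979981/213986410758144 ≈ 89.47%


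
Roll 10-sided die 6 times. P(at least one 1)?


P(no 1)^6 = (9/10)^6 = 531441/1000000
P(≥1) = 1 - 531441/1000000 = 468559/1000000

P = 468559/1000000 ≈ 46.86%


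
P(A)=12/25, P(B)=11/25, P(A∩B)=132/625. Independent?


P(A)×P(B) = 132/625
P(A∩B) = 132/625
Equal ✓ → Independent

Yes, independent


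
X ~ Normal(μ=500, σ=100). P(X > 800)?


z = (800-500)/100 = 3.0
P(X > 800) = 1 - P(Z ≤ 3.0) = 1 - 0.9987 = 0.0013

P(X > 800) ≈ 0.0013


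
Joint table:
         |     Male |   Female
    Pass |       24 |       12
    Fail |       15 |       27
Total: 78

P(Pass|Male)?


P(Pass|Male) = 24/(24+15) = 24/39 = 8/13

P = 8/13 ≈ 61.54%


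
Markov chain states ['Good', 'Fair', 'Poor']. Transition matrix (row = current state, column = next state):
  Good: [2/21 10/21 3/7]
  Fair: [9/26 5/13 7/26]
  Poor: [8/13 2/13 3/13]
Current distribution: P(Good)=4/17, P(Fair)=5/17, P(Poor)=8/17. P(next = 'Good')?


P(next=Good) = Σᵢ P(now=i)×P(i→Good)
= 4/17×2/21 + 5/17×9/26 + 8/17×8/13
= 8/357 + 45/442 + 64/221 = 3841/9282

P = 3841/9282 ≈ 0.4138


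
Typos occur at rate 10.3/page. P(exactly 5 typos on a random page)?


Poisson(λ=10.3): P(X=5) = e^(-λ)×λ^k/k!
= e^(-10.3) × 10.3^5 / 5!
≈ 3.363309519e-05 × 115927.40743 / 120 ≈ 0.032492

P(X=5) ≈ 0.032492 ≈ 3.25%


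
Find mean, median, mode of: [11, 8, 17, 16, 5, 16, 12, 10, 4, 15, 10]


Sorted: [4, 5, 8, 10, 10, 11, 12, 15, 16, 16, 17]
Mean = 124/11
Median = 11
Freq: {11: 1, 8: 1, 17: 1, 16: 2, 5: 1, 12: 1, 10: 2, 4: 1, 15: 1}
Mode: [10, 16]

Mean=124/11, Median=11, Mode=[10, 16]


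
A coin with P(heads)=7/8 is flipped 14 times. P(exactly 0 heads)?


Binomial: P(X=0) = C(14,0)×p^0×(1-p)^14
= 1 × 1 × 1/4398046511104 = 1/4398046511104

P(X=0) = 1/4398046511104 ≈ 0.00%


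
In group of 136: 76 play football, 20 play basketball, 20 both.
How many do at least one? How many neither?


|A∪B| = 76+20-20 = 76
Neither = 136-76 = 60

At least one: 76; Neither: 60


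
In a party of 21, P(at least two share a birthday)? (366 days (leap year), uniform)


P(all different) = Π(366-i)/366 for i=0..20
= 0.557221
P(match) = 1 - 0.557221 = 0.442779

P ≈ 0.4428 ≈ 44.28%


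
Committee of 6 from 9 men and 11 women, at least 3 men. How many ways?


Count by #men:
  3M,3W: C(9,3)×C(11,3)=13860
  4M,2W: C(9,4)×C(11,2)=6930
  5M,1W: C(9,5)×C(11,1)=1386
  6M,0W: C(9,6)×C(11,0)=84
Total = 22260

22260


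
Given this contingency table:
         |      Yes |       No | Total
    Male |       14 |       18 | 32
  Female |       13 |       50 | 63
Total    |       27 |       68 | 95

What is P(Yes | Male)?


P(Yes | Male) = 14/(14+18) = 14/32 = 7/16

P(Yes|Male) = 7/16 ≈ 43.75%


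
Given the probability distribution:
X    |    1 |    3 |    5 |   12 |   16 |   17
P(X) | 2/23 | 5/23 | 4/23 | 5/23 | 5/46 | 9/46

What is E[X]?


E[X] = Σ x·P(X=x)
= (1)×(2/23) + (3)×(5/23) + (5)×(4/23) + (12)×(5/23) + (16)×(5/46) + (17)×(9/46)
= 427/46

E[X] = 427/46


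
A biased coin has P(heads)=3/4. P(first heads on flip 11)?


Geometric: P(X=11) = (1-p)^(k-1)×p = (1/4)^10×3/4 = 3/4194304

P(X=11) = 3/4194304 ≈ 0.00%


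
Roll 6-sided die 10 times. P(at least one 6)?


P(no 6)^10 = (5/6)^10 = 9765625/60466176
P(≥1) = 1 - 9765625/60466176 = 50700551/60466176

P = 50700551/60466176 ≈ 83.85%


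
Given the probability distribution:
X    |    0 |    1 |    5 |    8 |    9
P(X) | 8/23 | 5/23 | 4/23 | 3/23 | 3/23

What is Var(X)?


E[X] = 76/23
E[X²] = 540/23
Var(X) = E[X²] - (E[X])² = 540/23 - 5776/529 = 6644/529

Var(X) = 6644/529 ≈ 12.5595


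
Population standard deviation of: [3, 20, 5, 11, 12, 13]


Mean = 64/6 = 32/3
  (3-32/3)²=529/9
  (20-32/3)²=784/9
  (5-32/3)²=289/9
  (11-32/3)²=1/9
  (12-32/3)²=16/9
  (13-32/3)²=49/9
Σ(x-μ)² = 556/3
σ² = (556/3)/6 = 278/9

σ = √(278/9) ≈ 5.5578


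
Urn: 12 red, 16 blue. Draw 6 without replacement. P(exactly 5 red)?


Hypergeometric: C(12,5)×C(16,1)/C(28,6)
= 792×16/376740 = 352/10465

P(X=5) = 352/10465 ≈ 3.36%


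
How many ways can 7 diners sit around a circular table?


Circular arrangements of 7 distinct objects: fix one position to break rotational symmetry.
(n-1)! = 6! = 720

720


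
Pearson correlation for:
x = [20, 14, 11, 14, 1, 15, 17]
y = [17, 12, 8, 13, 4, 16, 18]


n=7, Σx=92, Σy=88, Σxy=1328, Σx²=1428, Σy²=1262
r = (7×1328 - 92×88)/√((7×1428 - 92²)(7×1262 - 88²))
= 1200/√(1532×1090) = 1200/√1669880 ≈ 1200/1292.2384 ≈ 0.9286

r ≈ 0.9286


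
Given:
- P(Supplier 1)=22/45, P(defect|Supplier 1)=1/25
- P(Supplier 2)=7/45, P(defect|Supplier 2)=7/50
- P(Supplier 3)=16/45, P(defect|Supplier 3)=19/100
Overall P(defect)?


P(B) = Σ P(B|Aᵢ)×P(Aᵢ)
  1/25×22/45 = 22/1125
  7/50×7/45 = 49/2250
  19/100×16/45 = 76/1125
Sum = 49/450

P(defect) = 49/450 ≈ 10.89%


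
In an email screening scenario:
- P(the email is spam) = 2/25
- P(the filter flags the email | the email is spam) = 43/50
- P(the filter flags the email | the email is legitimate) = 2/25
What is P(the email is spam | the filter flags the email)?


Using Bayes' theorem:
P(A|B) = P(B|A)·P(A) / P(B)

P(the filter flags the email) = 43/50 × 2/25 + 2/25 × 23/25
= 43/625 + 46/625 = 89/625

P(the email is spam|the filter flags the email) = (43/625) / (89/625) = 43/89

P(the email is spam|the filter flags the email) = 43/89 ≈ 48.31%


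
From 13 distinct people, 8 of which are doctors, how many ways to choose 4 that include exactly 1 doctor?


Choose 1 of the 8 doctors and 3 of the other 5 people:
C(8,1)×C(5,3) = 8×10 = 80

80


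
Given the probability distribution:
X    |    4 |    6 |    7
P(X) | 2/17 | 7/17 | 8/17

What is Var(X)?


E[X] = 106/17
E[X²] = 676/17
Var(X) = E[X²] - (E[X])² = 676/17 - 11236/289 = 256/289

Var(X) = 256/289 ≈ 0.8858


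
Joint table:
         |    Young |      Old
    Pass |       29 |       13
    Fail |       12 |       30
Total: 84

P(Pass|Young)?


P(Pass|Young) = 29/(29+12) = 29/41

P = 29/41 ≈ 70.73%


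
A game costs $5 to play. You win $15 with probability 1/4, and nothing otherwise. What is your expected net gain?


E[gain] = (15-5)×1/4 + (-5)×3/4
= 5/2 - 15/4 = -5/4

Expected net gain = $-5/4 ≈ $-1.25


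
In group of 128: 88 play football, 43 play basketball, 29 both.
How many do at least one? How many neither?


|A∪B| = 88+43-29 = 102
Neither = 128-102 = 26

At least one: 102; Neither: 26


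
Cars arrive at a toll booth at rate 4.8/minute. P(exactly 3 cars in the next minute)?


Poisson(λ=4.8): P(X=3) = e^(-λ)×λ^k/k!
= e^(-4.8) × 4.8^3 / 3!
≈ 0.008229747049 × 110.592 / 6 ≈ 0.151691

P(X=3) ≈ 0.151691 ≈ 15.17%


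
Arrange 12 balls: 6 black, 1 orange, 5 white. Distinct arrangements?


12!/(6!×1!×5!) = 5544

5544


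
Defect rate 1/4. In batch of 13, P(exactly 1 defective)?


Binomial: P(X=1) = C(13,1)×p^1×(1-p)^12
= 13 × 1/4 × 531441/16777216 = 6908733/67108864

P(X=1) = 6908733/67108864 ≈ 10.29%


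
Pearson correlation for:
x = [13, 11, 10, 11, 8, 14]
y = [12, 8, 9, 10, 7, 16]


n=6, Σx=67, Σy=62, Σxy=724, Σx²=771, Σy²=694
r = (6×724 - 67×62)/√((6×771 - 67²)(6×694 - 62²))
= 190/√(137×320) = 190/√43840 ≈ 190/209.3800 ≈ 0.9074

r ≈ 0.9074


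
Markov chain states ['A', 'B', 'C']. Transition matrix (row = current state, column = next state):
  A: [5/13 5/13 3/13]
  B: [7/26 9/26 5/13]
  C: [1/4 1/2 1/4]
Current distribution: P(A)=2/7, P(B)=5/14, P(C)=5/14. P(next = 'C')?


P(next=C) = Σᵢ P(now=i)×P(i→C)
= 2/7×3/13 + 5/14×5/13 + 5/14×1/4
= 6/91 + 25/182 + 5/56 = 213/728

P = 213/728 ≈ 0.2926


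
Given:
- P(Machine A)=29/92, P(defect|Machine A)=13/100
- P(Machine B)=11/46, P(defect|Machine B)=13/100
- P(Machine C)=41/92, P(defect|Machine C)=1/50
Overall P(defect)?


P(B) = Σ P(B|Aᵢ)×P(Aᵢ)
  13/100×29/92 = 377/9200
  13/100×11/46 = 143/4600
  1/50×41/92 = 41/4600
Sum = 149/1840

P(defect) = 149/1840 ≈ 8.10%


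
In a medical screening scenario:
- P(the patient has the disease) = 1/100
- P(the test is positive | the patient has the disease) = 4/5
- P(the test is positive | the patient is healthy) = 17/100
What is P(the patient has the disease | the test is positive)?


Using Bayes' theorem:
P(A|B) = P(B|A)·P(A) / P(B)

P(the test is positive) = 4/5 × 1/100 + 17/100 × 99/100
= 1/125 + 1683/10000 = 1763/10000

P(the patient has the disease|the test is positive) = (1/125) / (1763/10000) = 80/1763

P(the patient has the disease|the test is positive) = 80/1763 ≈ 4.54%


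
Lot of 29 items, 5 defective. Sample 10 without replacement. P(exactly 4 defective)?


Hypergeometric: C(5,4)×C(24,6)/C(29,10)
= 5×134596/20030010 = 38/1131

P(X=4) = 38/1131 ≈ 3.36%


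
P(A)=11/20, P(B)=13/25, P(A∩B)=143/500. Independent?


P(A)×P(B) = 143/500
P(A∩B) = 143/500
Equal ✓ → Independent

Yes, independent


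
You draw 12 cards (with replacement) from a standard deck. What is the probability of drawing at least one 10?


P(not a 10) = 48/52 = 12/13
P(none in 12 draws) = (12/13)^12 = 8916100448256/23298085122481
P(≥1 10) = 1 - 8916100448256/23298085122481 = 14381984674225/23298085122481

P = 14381984674225/23298085122481 ≈ 61.73%


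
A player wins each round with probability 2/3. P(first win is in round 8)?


Geometric: P(X=8) = (1-p)^(k-1)×p = (1/3)^7×2/3 = 2/6561

P(X=8) = 2/6561 ≈ 0.03%


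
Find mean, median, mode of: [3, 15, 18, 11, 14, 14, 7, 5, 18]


Sorted: [3, 5, 7, 11, 14, 14, 15, 18, 18]
Mean = 105/9 = 35/3
Median = 14
Freq: {3: 1, 15: 1, 18: 2, 11: 1, 14: 2, 7: 1, 5: 1}
Mode: [14, 18]

Mean=35/3, Median=14, Mode=[14, 18]


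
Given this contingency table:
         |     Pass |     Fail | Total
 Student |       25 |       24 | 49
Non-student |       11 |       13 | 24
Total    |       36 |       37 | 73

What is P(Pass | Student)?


P(Pass | Student) = 25/(25+24) = 25/49

P(Pass|Student) = 25/49 ≈ 51.02%


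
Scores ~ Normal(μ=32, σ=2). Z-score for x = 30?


z = (x - μ)/σ = (30 - 32)/2 = -1.0

z = -1.0


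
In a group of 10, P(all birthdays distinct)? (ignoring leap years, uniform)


P(all different) = Π(365-i)/365 for i=0..9
= (365/365)×(364/365)×...×(356/365)
= 0.883052

P ≈ 0.8831 ≈ 88.31%


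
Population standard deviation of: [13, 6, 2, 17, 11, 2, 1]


Mean = 52/7
  (13-52/7)²=1521/49
  (6-52/7)²=100/49
  (2-52/7)²=1444/49
  (17-52/7)²=4489/49
  (11-52/7)²=625/49
  (2-52/7)²=1444/49
  (1-52/7)²=2025/49
Σ(x-μ)² = 1664/7
σ² = (1664/7)/7 = 1664/49

σ = √(1664/49) ≈ 5.8275


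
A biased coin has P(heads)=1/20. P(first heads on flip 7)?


Geometric: P(X=7) = (1-p)^(k-1)×p = (19/20)^6×1/20 = 47045881/1280000000

P(X=7) = 47045881/1280000000 ≈ 3.68%


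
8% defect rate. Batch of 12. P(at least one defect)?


P(all good) = (23/25)^12 = 21914624432020321/59604644775390625
P(≥1 defect) = 37690020343370304/59604644775390625

P = 37690020343370304/59604644775390625 ≈ 63.23%


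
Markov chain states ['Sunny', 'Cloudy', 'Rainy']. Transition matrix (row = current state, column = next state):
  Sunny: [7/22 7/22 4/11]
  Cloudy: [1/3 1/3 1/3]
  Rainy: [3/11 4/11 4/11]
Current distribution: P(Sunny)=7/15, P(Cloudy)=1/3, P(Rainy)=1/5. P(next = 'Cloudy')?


P(next=Cloudy) = Σᵢ P(now=i)×P(i→Cloudy)
= 7/15×7/22 + 1/3×1/3 + 1/5×4/11
= 49/330 + 1/9 + 4/55 = 329/990

P = 329/990 ≈ 0.3323


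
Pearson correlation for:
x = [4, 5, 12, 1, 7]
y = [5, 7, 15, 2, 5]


n=5, Σx=29, Σy=34, Σxy=272, Σx²=235, Σy²=328
r = (5×272 - 29×34)/√((5×235 - 29²)(5×328 - 34²))
= 374/√(334×484) = 374/√161656 ≈ 374/402.0647 ≈ 0.9302

r ≈ 0.9302


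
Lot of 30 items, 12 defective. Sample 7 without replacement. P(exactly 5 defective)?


Hypergeometric: C(12,5)×C(18,2)/C(30,7)
= 792×153/2035800 = 561/9425

P(X=5) = 561/9425 ≈ 5.95%


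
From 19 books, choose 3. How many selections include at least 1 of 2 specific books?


Complement: C(19,3) - C(17,3) = 969 - 680 = 289

289


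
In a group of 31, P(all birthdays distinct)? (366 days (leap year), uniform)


P(all different) = Π(366-i)/366 for i=0..30
= (366/366)×(365/366)×...×(336/366)
= 0.270541

P ≈ 0.2705 ≈ 27.05%


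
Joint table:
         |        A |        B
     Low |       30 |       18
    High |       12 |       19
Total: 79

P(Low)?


P(Low) = (30+18)/79 = 48/79

P(Low) = 48/79 ≈ 60.76%


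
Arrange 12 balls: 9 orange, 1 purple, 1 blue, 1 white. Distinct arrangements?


12!/(9!×1!×1!×1!) = 1320

1320


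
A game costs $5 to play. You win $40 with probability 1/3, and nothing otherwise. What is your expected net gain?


E[gain] = (40-5)×1/3 + (-5)×2/3
= 35/3 - 10/3 = 25/3

Expected net gain = $25/3 ≈ $8.33


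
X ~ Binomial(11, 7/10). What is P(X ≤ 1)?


P(X ≤ 1) = Σ P(X=i) for i=0..1
P(X=0) = 177147/100000000000
P(X=1) = 4546773/100000000000
Sum = 59049/1250000000

P(X ≤ 1) = 59049/1250000000 ≈ 0.00%


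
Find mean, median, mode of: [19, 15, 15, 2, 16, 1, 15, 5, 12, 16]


Sorted: [1, 2, 5, 12, 15, 15, 15, 16, 16, 19]
Mean = 116/10 = 58/5
Median = 15
Freq: {19: 1, 15: 3, 2: 1, 16: 2, 1: 1, 5: 1, 12: 1}
Mode: [15]

Mean=58/5, Median=15, Mode=15


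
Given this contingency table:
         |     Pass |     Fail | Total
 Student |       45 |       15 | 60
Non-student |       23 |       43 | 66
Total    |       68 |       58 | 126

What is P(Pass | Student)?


P(Pass | Student) = 45/(45+15) = 45/60 = 3/4

P(Pass|Student) = 3/4 ≈ 75.00%


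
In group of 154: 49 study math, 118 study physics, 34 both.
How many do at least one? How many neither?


|A∪B| = 49+118-34 = 133
Neither = 154-133 = 21

At least one: 133; Neither: 21


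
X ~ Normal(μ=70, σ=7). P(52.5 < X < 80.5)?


z₁=(52.5-70)/7=-2.5, z₂=(80.5-70)/7=1.5
P = Φ(1.5) - Φ(-2.5) = 0.933193 - 0.006210 = 0.926983 ≈ 0.9270

P(52.5 < X < 80.5) ≈ 0.9270


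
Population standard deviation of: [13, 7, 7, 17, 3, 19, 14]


Mean = 80/7
  (13-80/7)²=121/49
  (7-80/7)²=961/49
  (7-80/7)²=961/49
  (17-80/7)²=1521/49
  (3-80/7)²=3481/49
  (19-80/7)²=2809/49
  (14-80/7)²=324/49
Σ(x-μ)² = 1454/7
σ² = (1454/7)/7 = 1454/49

σ = √(1454/49) ≈ 5.4473


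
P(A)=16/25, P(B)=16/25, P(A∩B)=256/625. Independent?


P(A)×P(B) = 256/625
P(A∩B) = 256/625
Equal ✓ → Independent

Yes, independent


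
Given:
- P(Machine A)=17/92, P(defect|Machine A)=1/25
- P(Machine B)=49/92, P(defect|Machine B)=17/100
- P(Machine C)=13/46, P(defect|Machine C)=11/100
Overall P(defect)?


P(B) = Σ P(B|Aᵢ)×P(Aᵢ)
  1/25×17/92 = 17/2300
  17/100×49/92 = 833/9200
  11/100×13/46 = 143/4600
Sum = 1187/9200

P(defect) = 1187/9200 ≈ 12.90%


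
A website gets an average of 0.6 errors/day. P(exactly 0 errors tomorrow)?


Poisson(λ=0.6): P(X=0) = e^(-λ)×λ^k/k!
= e^(-0.6) × 0.6^0 / 0!
≈ 0.5488116361 × 1 / 1 ≈ 0.548812

P(X=0) ≈ 0.548812 ≈ 54.88%


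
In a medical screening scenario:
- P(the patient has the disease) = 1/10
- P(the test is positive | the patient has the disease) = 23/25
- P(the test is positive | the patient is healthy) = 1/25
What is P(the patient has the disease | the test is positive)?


Using Bayes' theorem:
P(A|B) = P(B|A)·P(A) / P(B)

P(the test is positive) = 23/25 × 1/10 + 1/25 × 9/10
= 23/250 + 9/250 = 16/125

P(the patient has the disease|the test is positive) = (23/250) / (16/125) = 23/32

P(the patient has the disease|the test is positive) = 23/32 ≈ 71.88%


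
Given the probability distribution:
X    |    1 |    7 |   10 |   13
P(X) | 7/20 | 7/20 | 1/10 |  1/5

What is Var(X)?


E[X] = 32/5
E[X²] = 613/10
Var(X) = E[X²] - (E[X])² = 613/10 - 1024/25 = 1017/50

Var(X) = 1017/50 ≈ 20.3400


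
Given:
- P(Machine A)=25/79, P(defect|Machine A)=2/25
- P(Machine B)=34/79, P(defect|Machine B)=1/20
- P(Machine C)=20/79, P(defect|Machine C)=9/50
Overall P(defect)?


P(B) = Σ P(B|Aᵢ)×P(Aᵢ)
  2/25×25/79 = 2/79
  1/20×34/79 = 17/790
  9/50×20/79 = 18/395
Sum = 73/790

P(defect) = 73/790 ≈ 9.24%


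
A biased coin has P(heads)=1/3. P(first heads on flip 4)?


Geometric: P(X=4) = (1-p)^(k-1)×p = (2/3)^3×1/3 = 8/81

P(X=4) = 8/81 ≈ 9.88%


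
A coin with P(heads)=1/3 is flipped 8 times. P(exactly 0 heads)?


Binomial: P(X=0) = C(8,0)×p^0×(1-p)^8
= 1 × 1 × 256/6561 = 256/6561

P(X=0) = 256/6561 ≈ 3.90%


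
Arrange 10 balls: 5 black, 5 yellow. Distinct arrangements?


10!/(5!×5!) = 252

252


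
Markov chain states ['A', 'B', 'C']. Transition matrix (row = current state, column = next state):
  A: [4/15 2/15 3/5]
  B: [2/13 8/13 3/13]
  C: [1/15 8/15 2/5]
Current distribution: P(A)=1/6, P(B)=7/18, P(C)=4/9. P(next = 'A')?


P(next=A) = Σᵢ P(now=i)×P(i→A)
= 1/6×4/15 + 7/18×2/13 + 4/9×1/15
= 2/45 + 7/117 + 4/135 = 47/351

P = 47/351 ≈ 0.1339


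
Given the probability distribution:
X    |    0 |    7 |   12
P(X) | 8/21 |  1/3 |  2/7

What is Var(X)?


E[X] = 121/21
E[X²] = 1207/21
Var(X) = E[X²] - (E[X])² = 1207/21 - 14641/441 = 10706/441

Var(X) = 10706/441 ≈ 24.2766


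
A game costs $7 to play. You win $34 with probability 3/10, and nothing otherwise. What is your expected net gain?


E[gain] = (34-7)×3/10 + (-7)×7/10
= 81/10 - 49/10 = 16/5

Expected net gain = $16/5 ≈ $3.20


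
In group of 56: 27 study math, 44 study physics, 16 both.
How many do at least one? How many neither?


|A∪B| = 27+44-16 = 55
Neither = 56-55 = 1

At least one: 55; Neither: 1


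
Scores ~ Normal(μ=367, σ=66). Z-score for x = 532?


z = (x - μ)/σ = (532 - 367)/66 = 2.5

z = 2.5


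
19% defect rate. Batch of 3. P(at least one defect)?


P(all good) = (81/100)^3 = 531441/1000000
P(≥1 defect) = 468559/1000000

P = 468559/1000000 ≈ 46.86%


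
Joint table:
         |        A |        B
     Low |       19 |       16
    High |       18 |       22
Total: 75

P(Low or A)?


P(Low∨A) = P(Low) + P(A) - P(Low∧A)
= (35 + 37 - 19)/75 = 53/75

P = 53/75 ≈ 70.67%


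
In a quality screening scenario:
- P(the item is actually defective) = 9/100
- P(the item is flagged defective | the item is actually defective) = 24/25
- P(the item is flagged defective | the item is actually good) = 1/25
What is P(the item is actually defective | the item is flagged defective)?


Using Bayes' theorem:
P(A|B) = P(B|A)·P(A) / P(B)

P(the item is flagged defective) = 24/25 × 9/100 + 1/25 × 91/100
= 54/625 + 91/2500 = 307/2500

P(the item is actually defective|the item is flagged defective) = (54/625) / (307/2500) = 216/307

P(the item is actually defective|the item is flagged defective) = 216/307 ≈ 70.36%


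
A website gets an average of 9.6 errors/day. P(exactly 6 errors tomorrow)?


Poisson(λ=9.6): P(X=6) = e^(-λ)×λ^k/k!
= e^(-9.6) × 9.6^6 / 6!
≈ 6.772873649e-05 × 782757.789696 / 720 ≈ 0.073632

P(X=6) ≈ 0.073632 ≈ 7.36%


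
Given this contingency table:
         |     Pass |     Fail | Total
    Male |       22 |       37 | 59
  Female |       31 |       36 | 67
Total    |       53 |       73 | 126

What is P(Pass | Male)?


P(Pass | Male) = 22/(22+37) = 22/59

P(Pass|Male) = 22/59 ≈ 37.29%


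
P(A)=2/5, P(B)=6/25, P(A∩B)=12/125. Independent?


P(A)×P(B) = 12/125
P(A∩B) = 12/125
Equal ✓ → Independent

Yes, independent


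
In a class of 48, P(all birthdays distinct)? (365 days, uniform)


P(all different) = Π(365-i)/365 for i=0..47
= (365/365)×(364/365)×...×(318/365)
= 0.039402

P ≈ 0.0394 ≈ 3.94%


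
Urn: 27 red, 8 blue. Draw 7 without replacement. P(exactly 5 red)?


Hypergeometric: C(27,5)×C(8,2)/C(35,7)
= 80730×28/6724520 = 56511/168113

P(X=5) = 56511/168113 ≈ 33.61%


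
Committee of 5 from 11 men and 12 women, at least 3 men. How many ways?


Count by #men:
  3M,2W: C(11,3)×C(12,2)=10890
  4M,1W: C(11,4)×C(12,1)=3960
  5M,0W: C(11,5)×C(12,0)=462
Total = 15312

15312


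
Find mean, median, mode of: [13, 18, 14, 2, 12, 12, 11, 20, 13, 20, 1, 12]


Sorted: [1, 2, 11, 12, 12, 12, 13, 13, 14, 18, 20, 20]
Mean = 148/12 = 37/3
Median = 25/2
Freq: {13: 2, 18: 1, 14: 1, 2: 1, 12: 3, 11: 1, 20: 2, 1: 1}
Mode: [12]

Mean=37/3, Median=25/2, Mode=12


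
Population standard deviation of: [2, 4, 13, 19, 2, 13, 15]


Mean = 68/7
  (2-68/7)²=2916/49
  (4-68/7)²=1600/49
  (13-68/7)²=529/49
  (19-68/7)²=4225/49
  (2-68/7)²=2916/49
  (13-68/7)²=529/49
  (15-68/7)²=1369/49
Σ(x-μ)² = 2012/7
σ² = (2012/7)/7 = 2012/49

σ = √(2012/49) ≈ 6.4079


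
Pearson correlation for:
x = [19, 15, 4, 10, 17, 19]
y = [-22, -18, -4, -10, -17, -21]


n=6, Σx=84, Σy=-92, Σxy=-1492, Σx²=1352, Σy²=1654
r = (6×(-1492) - 84×(-92))/√((6×1352 - 84²)(6×1654 - (-92)²))
= -1224/√(1056×1460) = -1224/√1541760 ≈ -1224/1241.6763 ≈ -0.9858

r ≈ -0.9858


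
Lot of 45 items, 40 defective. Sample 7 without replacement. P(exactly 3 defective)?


Hypergeometric: C(40,3)×C(5,4)/C(45,7)
= 9880×5/45379620 = 190/174537

P(X=3) = 190/174537 ≈ 0.11%


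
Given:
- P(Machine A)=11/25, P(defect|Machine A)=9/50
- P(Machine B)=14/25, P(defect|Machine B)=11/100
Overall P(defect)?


P(B) = Σ P(B|Aᵢ)×P(Aᵢ)
  9/50×11/25 = 99/1250
  11/100×14/25 = 77/1250
Sum = 88/625

P(defect) = 88/625 ≈ 14.08%


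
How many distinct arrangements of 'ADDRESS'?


Letters: 7, freq: {'A': 1, 'D': 2, 'R': 1, 'E': 1, 'S': 2}
7!/(1!×2!×1!×1!×2!) = 5040/4 = 1260

1260


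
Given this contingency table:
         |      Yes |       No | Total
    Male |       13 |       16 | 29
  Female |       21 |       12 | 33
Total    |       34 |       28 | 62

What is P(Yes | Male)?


P(Yes | Male) = 13/(13+16) = 13/29

P(Yes|Male) = 13/29 ≈ 44.83%


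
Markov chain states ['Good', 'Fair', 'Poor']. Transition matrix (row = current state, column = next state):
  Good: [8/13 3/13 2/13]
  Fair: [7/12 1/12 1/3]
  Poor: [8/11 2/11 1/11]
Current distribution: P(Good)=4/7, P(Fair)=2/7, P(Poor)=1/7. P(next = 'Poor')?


P(next=Poor) = Σᵢ P(now=i)×P(i→Poor)
= 4/7×2/13 + 2/7×1/3 + 1/7×1/11
= 8/91 + 2/21 + 1/77 = 589/3003

P = 589/3003 ≈ 0.1961


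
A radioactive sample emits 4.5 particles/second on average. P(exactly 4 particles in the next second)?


Poisson(λ=4.5): P(X=4) = e^(-λ)×λ^k/k!
= e^(-4.5) × 4.5^4 / 4!
≈ 0.01110899654 × 410.0625 / 24 ≈ 0.189808

P(X=4) ≈ 0.189808 ≈ 18.98%


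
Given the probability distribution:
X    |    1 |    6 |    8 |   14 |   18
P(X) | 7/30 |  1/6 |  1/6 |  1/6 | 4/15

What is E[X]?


E[X] = Σ x·P(X=x)
= (1)×(7/30) + (6)×(1/6) + (8)×(1/6) + (14)×(1/6) + (18)×(4/15)
= 97/10

E[X] = 97/10


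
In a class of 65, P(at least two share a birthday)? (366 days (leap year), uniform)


P(all different) = Π(366-i)/366 for i=0..64
= 0.002358
P(match) = 1 - 0.002358 = 0.997642

P ≈ 0.9976 ≈ 99.76%


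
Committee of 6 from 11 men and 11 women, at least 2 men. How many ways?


Count by #men:
  2M,4W: C(11,2)×C(11,4)=18150
  3M,3W: C(11,3)×C(11,3)=27225
  4M,2W: C(11,4)×C(11,2)=18150
  5M,1W: C(11,5)×C(11,1)=5082
  6M,0W: C(11,6)×C(11,0)=462
Total = 69069

69069


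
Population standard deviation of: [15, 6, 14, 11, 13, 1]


Mean = 60/6 = 10
  (15-10)²=25
  (6-10)²=16
  (14-10)²=16
  (11-10)²=1
  (13-10)²=9
  (1-10)²=81
Σ(x-μ)² = 148
σ² = 148/6 = 74/3

σ = √(74/3) ≈ 4.9666


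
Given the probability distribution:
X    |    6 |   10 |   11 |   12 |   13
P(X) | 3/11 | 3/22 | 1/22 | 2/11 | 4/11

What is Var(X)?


E[X] = 229/22
E[X²] = 2565/22
Var(X) = E[X²] - (E[X])² = 2565/22 - 52441/484 = 3989/484

Var(X) = 3989/484 ≈ 8.2417


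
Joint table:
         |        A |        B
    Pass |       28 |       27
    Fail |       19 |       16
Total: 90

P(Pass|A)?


P(Pass|A) = 28/(28+19) = 28/47

P = 28/47 ≈ 59.57%


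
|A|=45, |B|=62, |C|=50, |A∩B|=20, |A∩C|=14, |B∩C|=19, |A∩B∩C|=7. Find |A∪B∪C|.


|A∪B∪C| = 45+62+50-20-14-19+7 = 111

|A∪B∪C| = 111


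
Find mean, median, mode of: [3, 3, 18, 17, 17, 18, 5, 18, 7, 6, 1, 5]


Sorted: [1, 3, 3, 5, 5, 6, 7, 17, 17, 18, 18, 18]
Mean = 118/12 = 59/6
Median = 13/2
Freq: {3: 2, 18: 3, 17: 2, 5: 2, 7: 1, 6: 1, 1: 1}
Mode: [18]

Mean=59/6, Median=13/2, Mode=18


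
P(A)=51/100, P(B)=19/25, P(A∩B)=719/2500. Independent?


P(A)×P(B) = 969/2500
P(A∩B) = 719/2500
Not equal → NOT independent

No, not independent


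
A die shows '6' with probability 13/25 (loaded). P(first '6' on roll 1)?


Geometric: P(X=1) = (1-p)^(k-1)×p = (12/25)^0×13/25 = 13/25

P(X=1) = 13/25 ≈ 52.00%


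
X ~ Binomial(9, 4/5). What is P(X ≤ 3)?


P(X ≤ 3) = Σ P(X=i) for i=0..3
P(X=0) = 1/1953125
P(X=1) = 36/1953125
P(X=2) = 576/1953125
P(X=3) = 5376/1953125
Sum = 5989/1953125

P(X ≤ 3) = 5989/1953125 ≈ 0.31%


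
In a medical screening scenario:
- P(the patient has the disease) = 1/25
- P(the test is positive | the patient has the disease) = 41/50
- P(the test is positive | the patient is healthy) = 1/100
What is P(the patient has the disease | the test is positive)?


Using Bayes' theorem:
P(A|B) = P(B|A)·P(A) / P(B)

P(the test is positive) = 41/50 × 1/25 + 1/100 × 24/25
= 41/1250 + 6/625 = 53/1250

P(the patient has the disease|the test is positive) = (41/1250) / (53/1250) = 41/53

P(the patient has the disease|the test is positive) = 41/53 ≈ 77.36%


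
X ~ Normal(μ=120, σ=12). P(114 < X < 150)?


z₁=(114-120)/12=-0.5, z₂=(150-120)/12=2.5
P = Φ(2.5) - Φ(-0.5) = 0.993790 - 0.308538 = 0.685252 ≈ 0.6853

P(114 < X < 150) ≈ 0.6853


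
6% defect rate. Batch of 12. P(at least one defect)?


P(all good) = (47/50)^12 = 116191483108948578241/244140625000000000000
P(≥1 defect) = 127949141891051421759/244140625000000000000

P = 127949141891051421759/244140625000000000000 ≈ 52.41%


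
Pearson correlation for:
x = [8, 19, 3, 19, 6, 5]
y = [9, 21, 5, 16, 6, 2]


n=6, Σx=60, Σy=59, Σxy=836, Σx²=856, Σy²=843
r = (6×836 - 60×59)/√((6×856 - 60²)(6×843 - 59²))
= 1476/√(1536×1577) = 1476/√2422272 ≈ 1476/1556.3650 ≈ 0.9484

r ≈ 0.9484


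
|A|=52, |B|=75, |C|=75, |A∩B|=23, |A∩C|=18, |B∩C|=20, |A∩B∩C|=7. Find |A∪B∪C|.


|A∪B∪C| = 52+75+75-23-18-20+7 = 148

|A∪B∪C| = 148


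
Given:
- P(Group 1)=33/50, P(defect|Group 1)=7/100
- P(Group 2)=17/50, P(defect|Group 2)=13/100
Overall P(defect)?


P(B) = Σ P(B|Aᵢ)×P(Aᵢ)
  7/100×33/50 = 231/5000
  13/100×17/50 = 221/5000
Sum = 113/1250

P(defect) = 113/1250 ≈ 9.04%


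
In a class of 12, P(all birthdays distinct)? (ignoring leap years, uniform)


P(all different) = Π(365-i)/365 for i=0..11
= (365/365)×(364/365)×...×(354/365)
= 0.832975

P ≈ 0.8330 ≈ 83.30%


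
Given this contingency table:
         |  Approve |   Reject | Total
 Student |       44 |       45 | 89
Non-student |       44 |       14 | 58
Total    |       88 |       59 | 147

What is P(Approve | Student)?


P(Approve | Student) = 44/(44+45) = 44/89

P(Approve|Student) = 44/89 ≈ 49.44%


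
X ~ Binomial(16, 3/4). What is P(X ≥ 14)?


P(X ≥ 14) = Σ P(X=i) for i=14..16
P(X=14) = 71744535/536870912
P(X=15) = 14348907/268435456
P(X=16) = 43046721/4294967296
Sum = 846585513/4294967296

P(X ≥ 14) = 846585513/4294967296 ≈ 19.71%


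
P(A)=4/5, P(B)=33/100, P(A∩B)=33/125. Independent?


P(A)×P(B) = 33/125
P(A∩B) = 33/125
Equal ✓ → Independent

Yes, independent


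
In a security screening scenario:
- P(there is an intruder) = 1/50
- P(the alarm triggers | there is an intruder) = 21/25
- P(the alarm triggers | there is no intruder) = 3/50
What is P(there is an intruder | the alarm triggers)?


Using Bayes' theorem:
P(A|B) = P(B|A)·P(A) / P(B)

P(the alarm triggers) = 21/25 × 1/50 + 3/50 × 49/50
= 21/1250 + 147/2500 = 189/2500

P(there is an intruder|the alarm triggers) = (21/1250) / (189/2500) = 2/9

P(there is an intruder|the alarm triggers) = 2/9 ≈ 22.22%


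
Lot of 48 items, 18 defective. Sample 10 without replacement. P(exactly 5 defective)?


Hypergeometric: C(18,5)×C(30,5)/C(48,10)
= 8568×142506/6540715896 = 3913434/20963833

P(X=5) = 3913434/20963833 ≈ 18.67%


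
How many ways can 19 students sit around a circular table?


Circular arrangements of 19 distinct objects: fix one position to break rotational symmetry.
(n-1)! = 18! = 6402373705728000

6402373705728000


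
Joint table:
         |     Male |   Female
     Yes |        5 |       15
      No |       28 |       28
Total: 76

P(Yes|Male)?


P(Yes|Male) = 5/(5+28) = 5/33

P = 5/33 ≈ 15.15%


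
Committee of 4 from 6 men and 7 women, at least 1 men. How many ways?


Count by #men:
  1M,3W: C(6,1)×C(7,3)=210
  2M,2W: C(6,2)×C(7,2)=315
  3M,1W: C(6,3)×C(7,1)=140
  4M,0W: C(6,4)×C(7,0)=15
Total = 680

680


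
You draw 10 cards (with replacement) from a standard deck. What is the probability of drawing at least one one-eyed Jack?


P(not a one-eyed Jack) = 50/52 = 25/26
P(none in 10 draws) = (25/26)^10 = 95367431640625/141167095653376
P(≥1 one-eyed Jack) = 1 - 95367431640625/141167095653376 = 45799664012751/141167095653376

P = 45799664012751/141167095653376 ≈ 32.44%


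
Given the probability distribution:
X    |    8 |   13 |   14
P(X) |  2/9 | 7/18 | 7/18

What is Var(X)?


E[X] = 221/18
E[X²] = 937/6
Var(X) = E[X²] - (E[X])² = 937/6 - 48841/324 = 1757/324

Var(X) = 1757/324 ≈ 5.4228


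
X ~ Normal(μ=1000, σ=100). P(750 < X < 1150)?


z₁=(750-1000)/100=-2.5, z₂=(1150-1000)/100=1.5
P = Φ(1.5) - Φ(-2.5) = 0.933193 - 0.006210 = 0.926983 ≈ 0.9270

P(750 < X < 1150) ≈ 0.9270


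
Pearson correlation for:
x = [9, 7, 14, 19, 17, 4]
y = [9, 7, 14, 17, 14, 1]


n=6, Σx=70, Σy=62, Σxy=891, Σx²=992, Σy²=812
r = (6×891 - 70×62)/√((6×992 - 70²)(6×812 - 62²))
= 1006/√(1052×1028) = 1006/√1081456 ≈ 1006/1039.9308 ≈ 0.9674

r ≈ 0.9674


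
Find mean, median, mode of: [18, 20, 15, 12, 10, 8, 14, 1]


Sorted: [1, 8, 10, 12, 14, 15, 18, 20]
Mean = 98/8 = 49/4
Median = 13
Freq: {18: 1, 20: 1, 15: 1, 12: 1, 10: 1, 8: 1, 14: 1, 1: 1}
Mode: No mode

Mean=49/4, Median=13, Mode=No mode


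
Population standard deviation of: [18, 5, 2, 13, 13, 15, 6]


Mean = 72/7
  (18-72/7)²=2916/49
  (5-72/7)²=1369/49
  (2-72/7)²=3364/49
  (13-72/7)²=361/49
  (13-72/7)²=361/49
  (15-72/7)²=1089/49
  (6-72/7)²=900/49
Σ(x-μ)² = 1480/7
σ² = (1480/7)/7 = 1480/49

σ = √(1480/49) ≈ 5.4958


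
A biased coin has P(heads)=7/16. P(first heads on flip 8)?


Geometric: P(X=8) = (1-p)^(k-1)×p = (9/16)^7×7/16 = 33480783/4294967296

P(X=8) = 33480783/4294967296 ≈ 0.78%


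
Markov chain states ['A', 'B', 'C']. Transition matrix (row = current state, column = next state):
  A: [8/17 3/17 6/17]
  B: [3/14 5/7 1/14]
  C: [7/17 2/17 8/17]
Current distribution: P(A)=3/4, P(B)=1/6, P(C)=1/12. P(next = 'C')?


P(next=C) = Σᵢ P(now=i)×P(i→C)
= 3/4×6/17 + 1/6×1/14 + 1/12×8/17
= 9/34 + 1/84 + 2/51 = 451/1428

P = 451/1428 ≈ 0.3158


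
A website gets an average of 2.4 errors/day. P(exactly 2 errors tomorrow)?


Poisson(λ=2.4): P(X=2) = e^(-λ)×λ^k/k!
= e^(-2.4) × 2.4^2 / 2!
≈ 0.09071795329 × 5.76 / 2 ≈ 0.261268

P(X=2) ≈ 0.261268 ≈ 26.13%


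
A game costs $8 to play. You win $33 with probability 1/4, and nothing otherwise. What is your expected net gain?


E[gain] = (33-8)×1/4 + (-8)×3/4
= 25/4 - 6 = 1/4

Expected net gain = $1/4 ≈ $0.25


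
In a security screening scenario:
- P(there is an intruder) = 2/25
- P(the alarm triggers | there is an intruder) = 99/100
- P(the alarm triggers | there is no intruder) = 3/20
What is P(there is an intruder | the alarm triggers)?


Using Bayes' theorem:
P(A|B) = P(B|A)·P(A) / P(B)

P(the alarm triggers) = 99/100 × 2/25 + 3/20 × 23/25
= 99/1250 + 69/500 = 543/2500

P(there is an intruder|the alarm triggers) = (99/1250) / (543/2500) = 66/181

P(there is an intruder|the alarm triggers) = 66/181 ≈ 36.46%


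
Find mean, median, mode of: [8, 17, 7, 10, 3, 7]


Sorted: [3, 7, 7, 8, 10, 17]
Mean = 52/6 = 26/3
Median = 15/2
Freq: {8: 1, 17: 1, 7: 2, 10: 1, 3: 1}
Mode: [7]

Mean=26/3, Median=15/2, Mode=7


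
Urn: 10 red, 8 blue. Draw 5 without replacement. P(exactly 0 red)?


Hypergeometric: C(10,0)×C(8,5)/C(18,5)
= 1×56/8568 = 1/153

P(X=0) = 1/153 ≈ 0.65%


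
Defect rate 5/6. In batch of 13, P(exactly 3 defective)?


Binomial: P(X=3) = C(13,3)×p^3×(1-p)^10
= 286 × 125/216 × 1/60466176 = 17875/6530347008

P(X=3) = 17875/6530347008 ≈ 0.00%


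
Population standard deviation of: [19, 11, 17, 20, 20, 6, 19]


Mean = 112/7 = 16
  (19-16)²=9
  (11-16)²=25
  (17-16)²=1
  (20-16)²=16
  (20-16)²=16
  (6-16)²=100
  (19-16)²=9
Σ(x-μ)² = 176
σ² = 176/7

σ = √(176/7) ≈ 5.0143


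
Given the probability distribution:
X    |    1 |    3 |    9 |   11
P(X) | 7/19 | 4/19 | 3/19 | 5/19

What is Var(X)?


E[X] = 101/19
E[X²] = 891/19
Var(X) = E[X²] - (E[X])² = 891/19 - 10201/361 = 6728/361

Var(X) = 6728/361 ≈ 18.6371


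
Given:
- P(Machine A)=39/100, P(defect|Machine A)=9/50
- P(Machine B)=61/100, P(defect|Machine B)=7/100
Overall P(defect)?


P(B) = Σ P(B|Aᵢ)×P(Aᵢ)
  9/50×39/100 = 351/5000
  7/100×61/100 = 427/10000
Sum = 1129/10000

P(defect) = 1129/10000 ≈ 11.29%


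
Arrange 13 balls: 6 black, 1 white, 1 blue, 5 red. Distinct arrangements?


13!/(6!×1!×1!×5!) = 72072

72072


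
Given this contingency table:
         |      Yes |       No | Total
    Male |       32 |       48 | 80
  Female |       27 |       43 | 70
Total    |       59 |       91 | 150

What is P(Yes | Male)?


P(Yes | Male) = 32/(32+48) = 32/80 = 2/5

P(Yes|Male) = 2/5 ≈ 40.00%


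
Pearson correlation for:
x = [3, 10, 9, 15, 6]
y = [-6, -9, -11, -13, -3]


n=5, Σx=43, Σy=-42, Σxy=-420, Σx²=451, Σy²=416
r = (5×(-420) - 43×(-42))/√((5×451 - 43²)(5×416 - (-42)²))
= -294/√(406×316) = -294/√128296 ≈ -294/358.1843 ≈ -0.8208

r ≈ -0.8208


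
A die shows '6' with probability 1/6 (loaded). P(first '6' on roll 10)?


Geometric: P(X=10) = (1-p)^(k-1)×p = (5/6)^9×1/6 = 1953125/60466176

P(X=10) = 1953125/60466176 ≈ 3.23%


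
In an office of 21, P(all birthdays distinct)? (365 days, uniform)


P(all different) = Π(365-i)/365 for i=0..20
= (365/365)×(364/365)×...×(345/365)
= 0.556312

P ≈ 0.5563 ≈ 55.63%


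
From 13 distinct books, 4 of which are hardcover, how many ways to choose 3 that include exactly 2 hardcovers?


Choose 2 of the 4 hardcovers and 1 of the other 9 books:
C(4,2)×C(9,1) = 6×9 = 54

54


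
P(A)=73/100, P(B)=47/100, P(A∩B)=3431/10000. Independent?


P(A)×P(B) = 3431/10000
P(A∩B) = 3431/10000
Equal ✓ → Independent

Yes, independent


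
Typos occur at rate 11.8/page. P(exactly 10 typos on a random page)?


Poisson(λ=11.8): P(X=10) = e^(-λ)×λ^k/k!
= e^(-11.8) × 11.8^10 / 10!
≈ 7.504557915e-06 × 52338355538 / 3628800 ≈ 0.108239

P(X=10) ≈ 0.108239 ≈ 10.82%


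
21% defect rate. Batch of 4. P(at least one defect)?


P(all good) = (79/100)^4 = 38950081/100000000
P(≥1 defect) = 61049919/100000000

P = 61049919/100000000 ≈ 61.05%


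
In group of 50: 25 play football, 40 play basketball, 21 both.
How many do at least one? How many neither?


|A∪B| = 25+40-21 = 44
Neither = 50-44 = 6

At least one: 44; Neither: 6


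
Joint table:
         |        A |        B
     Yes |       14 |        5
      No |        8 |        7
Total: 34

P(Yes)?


P(Yes) = (14+5)/34 = 19/34

P(Yes) = 19/34 ≈ 55.88%


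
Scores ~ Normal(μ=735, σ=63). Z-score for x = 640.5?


z = (x - μ)/σ = (640.5 - 735)/63 = -1.5

z = -1.5


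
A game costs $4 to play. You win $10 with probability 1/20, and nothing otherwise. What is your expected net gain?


E[gain] = (10-4)×1/20 + (-4)×19/20
= 3/10 - 19/5 = -7/2

Expected net gain = $-7/2 ≈ $-3.50


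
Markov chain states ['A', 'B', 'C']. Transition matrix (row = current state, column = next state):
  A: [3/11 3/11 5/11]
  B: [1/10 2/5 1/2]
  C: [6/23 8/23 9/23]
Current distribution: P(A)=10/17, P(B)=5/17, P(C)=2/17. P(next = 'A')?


P(next=A) = Σᵢ P(now=i)×P(i→A)
= 10/17×3/11 + 5/17×1/10 + 2/17×6/23
= 30/187 + 1/34 + 12/391 = 1897/8602

P = 1897/8602 ≈ 0.2205


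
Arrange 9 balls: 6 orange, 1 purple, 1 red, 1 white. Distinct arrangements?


9!/(6!×1!×1!×1!) = 504

504


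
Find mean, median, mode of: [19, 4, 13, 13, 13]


Sorted: [4, 13, 13, 13, 19]
Mean = 62/5
Median = 13
Freq: {19: 1, 4: 1, 13: 3}
Mode: [13]

Mean=62/5, Median=13, Mode=13


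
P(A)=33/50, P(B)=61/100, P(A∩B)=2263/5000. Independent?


P(A)×P(B) = 2013/5000
P(A∩B) = 2263/5000
Not equal → NOT independent

No, not independent


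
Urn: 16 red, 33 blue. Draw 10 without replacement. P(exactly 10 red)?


Hypergeometric: C(16,10)×C(33,0)/C(49,10)
= 8008×1/8217822536 = 13/13340621

P(X=10) = 13/13340621 ≈ 0.00%


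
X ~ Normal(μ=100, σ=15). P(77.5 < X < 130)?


z₁=(77.5-100)/15=-1.5, z₂=(130-100)/15=2.0
P = Φ(2.0) - Φ(-1.5) = 0.977250 - 0.066807 = 0.910443 ≈ 0.9104

P(77.5 < X < 130) ≈ 0.9104


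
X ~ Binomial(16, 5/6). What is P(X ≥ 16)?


P(X ≥ 16) = Σ P(X=i) for i=16..16
P(X=16) = 152587890625/2821109907456
Sum = 152587890625/2821109907456

P(X ≥ 16) = 152587890625/2821109907456 ≈ 5.41%


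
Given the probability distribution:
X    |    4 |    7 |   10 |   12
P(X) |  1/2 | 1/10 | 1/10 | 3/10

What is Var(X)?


E[X] = 73/10
E[X²] = 661/10
Var(X) = E[X²] - (E[X])² = 661/10 - 5329/100 = 1281/100

Var(X) = 1281/100 ≈ 12.8100
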